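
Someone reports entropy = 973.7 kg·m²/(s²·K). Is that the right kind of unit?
Yes

entropy has SI base units: kg * m^2 / (s^2 * K)
kg·m²/(s²·K) reduces to the same SI base units, so it is a valid unit for entropy.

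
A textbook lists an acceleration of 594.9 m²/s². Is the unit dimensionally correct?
No

acceleration has SI base units: m / s^2
m²/s² does NOT reduce to m / s^2; a valid unit for acceleration would be e.g. m/s².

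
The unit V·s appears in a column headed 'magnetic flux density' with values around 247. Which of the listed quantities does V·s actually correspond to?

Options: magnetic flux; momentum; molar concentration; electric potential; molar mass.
magnetic flux

magnetic flux density should have units dimensionally equivalent to kg / (A * s^2) (e.g. T).
The given unit 'V·s' reduces to kg * m^2 / (A * s^2). Of the listed options, that is the dimensionality of magnetic flux.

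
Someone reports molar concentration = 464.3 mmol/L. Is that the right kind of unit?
Yes

molar concentration has SI base units: mol / m^3
mmol/L reduces to the same SI base units, so it is a valid unit for molar concentration.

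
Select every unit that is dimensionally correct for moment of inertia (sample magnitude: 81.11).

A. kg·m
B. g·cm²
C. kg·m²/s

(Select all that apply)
B

moment of inertia has SI base units: kg * m^2

Checking each option against kg * m^2:
  A. kg·m: ✗ does not match
  B. g·cm²: ✓ matches
  C. kg·m²/s: ✗ does not match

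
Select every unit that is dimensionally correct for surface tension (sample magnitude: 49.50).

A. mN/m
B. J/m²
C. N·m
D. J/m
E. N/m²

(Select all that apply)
A, B

surface tension has SI base units: kg / s^2

Checking each option against kg / s^2:
  A. mN/m: ✓ matches
  B. J/m²: ✓ matches
  C. N·m: ✗ does not match
  D. J/m: ✗ does not match
  E. N/m²: ✗ does not match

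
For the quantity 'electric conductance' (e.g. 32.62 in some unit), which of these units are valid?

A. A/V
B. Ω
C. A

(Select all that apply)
A

electric conductance has SI base units: A^2 * s^3 / (kg * m^2)

Checking each option against A^2 * s^3 / (kg * m^2):
  A. A/V: ✓ matches
  B. Ω: ✗ does not match
  C. A: ✗ does not match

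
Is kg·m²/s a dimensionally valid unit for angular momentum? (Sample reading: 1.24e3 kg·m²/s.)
Yes

angular momentum has SI base units: kg * m^2 / s
kg·m²/s reduces to the same SI base units, so it is a valid unit for angular momentum.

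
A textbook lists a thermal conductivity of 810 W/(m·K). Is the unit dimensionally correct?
Yes

thermal conductivity has SI base units: kg * m / (s^3 * K)
W/(m·K) reduces to the same SI base units, so it is a valid unit for thermal conductivity.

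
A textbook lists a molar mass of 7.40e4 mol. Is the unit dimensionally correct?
No

molar mass has SI base units: kg / mol
mol does NOT reduce to kg / mol; a valid unit for molar mass would be e.g. kg/mol.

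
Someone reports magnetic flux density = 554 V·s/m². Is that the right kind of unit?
Yes

magnetic flux density has SI base units: kg / (A * s^2)
V·s/m² reduces to the same SI base units, so it is a valid unit for magnetic flux density.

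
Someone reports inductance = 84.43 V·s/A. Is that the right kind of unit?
Yes

inductance has SI base units: kg * m^2 / (A^2 * s^2)
V·s/A reduces to the same SI base units, so it is a valid unit for inductance.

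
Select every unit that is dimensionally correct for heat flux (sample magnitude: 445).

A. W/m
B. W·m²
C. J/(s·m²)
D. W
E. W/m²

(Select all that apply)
C, E

heat flux has SI base units: kg / s^3

Checking each option against kg / s^3:
  A. W/m: ✗ does not match
  B. W·m²: ✗ does not match
  C. J/(s·m²): ✓ matches
  D. W: ✗ does not match
  E. W/m²: ✓ matches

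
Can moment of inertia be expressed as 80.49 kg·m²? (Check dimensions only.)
Yes

moment of inertia has SI base units: kg * m^2
kg·m² reduces to the same SI base units, so it is a valid unit for moment of inertia.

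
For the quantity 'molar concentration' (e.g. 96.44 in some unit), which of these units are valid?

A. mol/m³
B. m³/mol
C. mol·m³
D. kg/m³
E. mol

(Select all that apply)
A

molar concentration has SI base units: mol / m^3

Checking each option against mol / m^3:
  A. mol/m³: ✓ matches
  B. m³/mol: ✗ does not match
  C. mol·m³: ✗ does not match
  D. kg/m³: ✗ does not match
  E. mol: ✗ does not match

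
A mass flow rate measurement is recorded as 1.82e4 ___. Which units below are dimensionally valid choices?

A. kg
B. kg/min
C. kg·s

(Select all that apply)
B

mass flow rate has SI base units: kg / s

Checking each option against kg / s:
  A. kg: ✗ does not match
  B. kg/min: ✓ matches
  C. kg·s: ✗ does not match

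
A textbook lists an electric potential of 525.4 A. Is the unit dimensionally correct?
No

electric potential has SI base units: kg * m^2 / (A * s^3)
A does NOT reduce to kg * m^2 / (A * s^3); a valid unit for electric potential would be e.g. V.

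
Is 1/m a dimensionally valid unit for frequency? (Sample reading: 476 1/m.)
No

frequency has SI base units: 1 / s
1/m does NOT reduce to 1 / s; a valid unit for frequency would be e.g. Hz.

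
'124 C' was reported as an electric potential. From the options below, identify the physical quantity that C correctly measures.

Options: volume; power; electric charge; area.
electric charge

electric potential should have units dimensionally equivalent to kg * m^2 / (A * s^3) (e.g. V).
The given unit 'C' reduces to A * s. Of the listed options, that is the dimensionality of electric charge.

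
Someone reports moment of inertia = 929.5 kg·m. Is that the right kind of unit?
No

moment of inertia has SI base units: kg * m^2
kg·m does NOT reduce to kg * m^2; a valid unit for moment of inertia would be e.g. kg·m².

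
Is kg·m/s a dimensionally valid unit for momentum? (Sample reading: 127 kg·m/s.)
Yes

momentum has SI base units: kg * m / s
kg·m/s reduces to the same SI base units, so it is a valid unit for momentum.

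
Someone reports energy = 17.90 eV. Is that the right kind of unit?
Yes

energy has SI base units: kg * m^2 / s^2
eV reduces to the same SI base units, so it is a valid unit for energy.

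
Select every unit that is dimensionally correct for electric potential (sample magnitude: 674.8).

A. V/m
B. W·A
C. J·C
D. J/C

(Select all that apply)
D

electric potential has SI base units: kg * m^2 / (A * s^3)

Checking each option against kg * m^2 / (A * s^3):
  A. V/m: ✗ does not match
  B. W·A: ✗ does not match
  C. J·C: ✗ does not match
  D. J/C: ✓ matches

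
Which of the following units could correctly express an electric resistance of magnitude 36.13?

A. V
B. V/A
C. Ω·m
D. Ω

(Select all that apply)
B, D

electric resistance has SI base units: kg * m^2 / (A^2 * s^3)

Checking each option against kg * m^2 / (A^2 * s^3):
  A. V: ✗ does not match
  B. V/A: ✓ matches
  C. Ω·m: ✗ does not match
  D. Ω: ✓ matches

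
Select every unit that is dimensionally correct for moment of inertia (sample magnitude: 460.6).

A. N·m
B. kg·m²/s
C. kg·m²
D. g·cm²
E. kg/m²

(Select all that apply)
C, D

moment of inertia has SI base units: kg * m^2

Checking each option against kg * m^2:
  A. N·m: ✗ does not match
  B. kg·m²/s: ✗ does not match
  C. kg·m²: ✓ matches
  D. g·cm²: ✓ matches
  E. kg/m²: ✗ does not match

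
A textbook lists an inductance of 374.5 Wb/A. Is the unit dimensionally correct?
Yes

inductance has SI base units: kg * m^2 / (A^2 * s^2)
Wb/A reduces to the same SI base units, so it is a valid unit for inductance.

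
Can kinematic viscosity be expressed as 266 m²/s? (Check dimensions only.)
Yes

kinematic viscosity has SI base units: m^2 / s
m²/s reduces to the same SI base units, so it is a valid unit for kinematic viscosity.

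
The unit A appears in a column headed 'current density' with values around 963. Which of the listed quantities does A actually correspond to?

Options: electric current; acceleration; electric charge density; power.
electric current

current density should have units dimensionally equivalent to A / m^2 (e.g. A/m²).
The given unit 'A' reduces to A. Of the listed options, that is the dimensionality of electric current.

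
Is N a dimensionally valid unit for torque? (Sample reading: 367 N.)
No

torque has SI base units: kg * m^2 / s^2
N does NOT reduce to kg * m^2 / s^2; a valid unit for torque would be e.g. N·m.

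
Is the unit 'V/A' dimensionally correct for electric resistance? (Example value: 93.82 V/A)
Yes

electric resistance has SI base units: kg * m^2 / (A^2 * s^3)
V/A reduces to the same SI base units, so it is a valid unit for electric resistance.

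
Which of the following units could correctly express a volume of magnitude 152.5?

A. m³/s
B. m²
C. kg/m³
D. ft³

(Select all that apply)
D

volume has SI base units: m^3

Checking each option against m^3:
  A. m³/s: ✗ does not match
  B. m²: ✗ does not match
  C. kg/m³: ✗ does not match
  D. ft³: ✓ matches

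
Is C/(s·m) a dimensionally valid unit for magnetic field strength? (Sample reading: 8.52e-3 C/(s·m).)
Yes

magnetic field strength has SI base units: A / m
C/(s·m) reduces to the same SI base units, so it is a valid unit for magnetic field strength.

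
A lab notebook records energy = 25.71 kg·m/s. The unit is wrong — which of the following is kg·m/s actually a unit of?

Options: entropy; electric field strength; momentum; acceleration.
momentum

energy should have units dimensionally equivalent to kg * m^2 / s^2 (e.g. J).
The given unit 'kg·m/s' reduces to kg * m / s. Of the listed options, that is the dimensionality of momentum.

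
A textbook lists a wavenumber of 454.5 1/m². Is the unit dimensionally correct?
No

wavenumber has SI base units: 1 / m
1/m² does NOT reduce to 1 / m; a valid unit for wavenumber would be e.g. 1/m.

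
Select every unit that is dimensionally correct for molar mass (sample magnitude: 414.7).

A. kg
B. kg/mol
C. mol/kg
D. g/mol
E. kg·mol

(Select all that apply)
B, D

molar mass has SI base units: kg / mol

Checking each option against kg / mol:
  A. kg: ✗ does not match
  B. kg/mol: ✓ matches
  C. mol/kg: ✗ does not match
  D. g/mol: ✓ matches
  E. kg·mol: ✗ does not match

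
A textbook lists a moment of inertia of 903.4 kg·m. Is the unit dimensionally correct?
No

moment of inertia has SI base units: kg * m^2
kg·m does NOT reduce to kg * m^2; a valid unit for moment of inertia would be e.g. kg·m².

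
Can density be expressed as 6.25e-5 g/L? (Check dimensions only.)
Yes

density has SI base units: kg / m^3
g/L reduces to the same SI base units, so it is a valid unit for density.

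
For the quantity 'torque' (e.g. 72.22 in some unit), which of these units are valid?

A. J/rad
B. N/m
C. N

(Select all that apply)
A

torque has SI base units: kg * m^2 / s^2

Checking each option against kg * m^2 / s^2:
  A. J/rad: ✓ matches
  B. N/m: ✗ does not match
  C. N: ✗ does not match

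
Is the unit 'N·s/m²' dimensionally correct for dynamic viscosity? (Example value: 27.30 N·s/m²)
Yes

dynamic viscosity has SI base units: kg / (m * s)
N·s/m² reduces to the same SI base units, so it is a valid unit for dynamic viscosity.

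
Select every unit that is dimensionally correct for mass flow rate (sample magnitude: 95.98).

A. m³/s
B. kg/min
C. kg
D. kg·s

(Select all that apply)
B

mass flow rate has SI base units: kg / s

Checking each option against kg / s:
  A. m³/s: ✗ does not match
  B. kg/min: ✓ matches
  C. kg: ✗ does not match
  D. kg·s: ✗ does not match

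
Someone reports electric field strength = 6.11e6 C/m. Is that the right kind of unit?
No

electric field strength has SI base units: kg * m / (A * s^3)
C/m does NOT reduce to kg * m / (A * s^3); a valid unit for electric field strength would be e.g. V/m.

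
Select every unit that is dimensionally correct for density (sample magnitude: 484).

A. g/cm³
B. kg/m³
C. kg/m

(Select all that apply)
A, B

density has SI base units: kg / m^3

Checking each option against kg / m^3:
  A. g/cm³: ✓ matches
  B. kg/m³: ✓ matches
  C. kg/m: ✗ does not match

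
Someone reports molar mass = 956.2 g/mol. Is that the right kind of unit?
Yes

molar mass has SI base units: kg / mol
g/mol reduces to the same SI base units, so it is a valid unit for molar mass.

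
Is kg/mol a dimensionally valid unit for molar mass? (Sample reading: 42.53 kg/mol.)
Yes

molar mass has SI base units: kg / mol
kg/mol reduces to the same SI base units, so it is a valid unit for molar mass.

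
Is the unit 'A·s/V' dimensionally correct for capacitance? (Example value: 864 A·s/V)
Yes

capacitance has SI base units: A^2 * s^4 / (kg * m^2)
A·s/V reduces to the same SI base units, so it is a valid unit for capacitance.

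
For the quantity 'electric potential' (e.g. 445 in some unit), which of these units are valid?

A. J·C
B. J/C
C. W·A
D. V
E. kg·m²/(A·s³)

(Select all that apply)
B, D, E

electric potential has SI base units: kg * m^2 / (A * s^3)

Checking each option against kg * m^2 / (A * s^3):
  A. J·C: ✗ does not match
  B. J/C: ✓ matches
  C. W·A: ✗ does not match
  D. V: ✓ matches
  E. kg·m²/(A·s³): ✓ matches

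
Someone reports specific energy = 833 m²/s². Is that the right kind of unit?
Yes

specific energy has SI base units: m^2 / s^2
m²/s² reduces to the same SI base units, so it is a valid unit for specific energy.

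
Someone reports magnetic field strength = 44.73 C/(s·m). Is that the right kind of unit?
Yes

magnetic field strength has SI base units: A / m
C/(s·m) reduces to the same SI base units, so it is a valid unit for magnetic field strength.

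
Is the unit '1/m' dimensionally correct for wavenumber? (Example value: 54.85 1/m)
Yes

wavenumber has SI base units: 1 / m
1/m reduces to the same SI base units, so it is a valid unit for wavenumber.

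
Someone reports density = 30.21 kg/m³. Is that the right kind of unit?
Yes

density has SI base units: kg / m^3
kg/m³ reduces to the same SI base units, so it is a valid unit for density.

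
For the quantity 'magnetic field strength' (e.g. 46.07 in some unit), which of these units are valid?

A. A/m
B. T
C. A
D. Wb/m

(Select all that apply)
A

magnetic field strength has SI base units: A / m

Checking each option against A / m:
  A. A/m: ✓ matches
  B. T: ✗ does not match
  C. A: ✗ does not match
  D. Wb/m: ✗ does not match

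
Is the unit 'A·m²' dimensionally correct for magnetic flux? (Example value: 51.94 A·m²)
No

magnetic flux has SI base units: kg * m^2 / (A * s^2)
A·m² does NOT reduce to kg * m^2 / (A * s^2); a valid unit for magnetic flux would be e.g. Wb.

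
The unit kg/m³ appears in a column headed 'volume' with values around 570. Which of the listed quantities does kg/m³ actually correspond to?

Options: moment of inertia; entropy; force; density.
density

volume should have units dimensionally equivalent to m^3 (e.g. m³).
The given unit 'kg/m³' reduces to kg / m^3. Of the listed options, that is the dimensionality of density.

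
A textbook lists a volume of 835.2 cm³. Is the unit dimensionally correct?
Yes

volume has SI base units: m^3
cm³ reduces to the same SI base units, so it is a valid unit for volume.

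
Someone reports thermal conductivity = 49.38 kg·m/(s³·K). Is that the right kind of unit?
Yes

thermal conductivity has SI base units: kg * m / (s^3 * K)
kg·m/(s³·K) reduces to the same SI base units, so it is a valid unit for thermal conductivity.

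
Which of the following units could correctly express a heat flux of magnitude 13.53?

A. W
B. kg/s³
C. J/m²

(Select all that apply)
B

heat flux has SI base units: kg / s^3

Checking each option against kg / s^3:
  A. W: ✗ does not match
  B. kg/s³: ✓ matches
  C. J/m²: ✗ does not match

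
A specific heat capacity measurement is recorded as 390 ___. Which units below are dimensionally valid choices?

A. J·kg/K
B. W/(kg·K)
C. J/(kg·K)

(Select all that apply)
C

specific heat capacity has SI base units: m^2 / (s^2 * K)

Checking each option against m^2 / (s^2 * K):
  A. J·kg/K: ✗ does not match
  B. W/(kg·K): ✗ does not match
  C. J/(kg·K): ✓ matches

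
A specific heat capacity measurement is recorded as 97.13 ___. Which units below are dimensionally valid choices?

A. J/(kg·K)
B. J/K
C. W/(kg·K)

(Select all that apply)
A

specific heat capacity has SI base units: m^2 / (s^2 * K)

Checking each option against m^2 / (s^2 * K):
  A. J/(kg·K): ✓ matches
  B. J/K: ✗ does not match
  C. W/(kg·K): ✗ does not match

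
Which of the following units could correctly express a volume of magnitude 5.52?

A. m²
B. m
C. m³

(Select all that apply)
C

volume has SI base units: m^3

Checking each option against m^3:
  A. m²: ✗ does not match
  B. m: ✗ does not match
  C. m³: ✓ matches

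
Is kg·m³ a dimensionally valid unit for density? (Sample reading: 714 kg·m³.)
No

density has SI base units: kg / m^3
kg·m³ does NOT reduce to kg / m^3; a valid unit for density would be e.g. kg/m³.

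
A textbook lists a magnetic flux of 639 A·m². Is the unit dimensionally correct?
No

magnetic flux has SI base units: kg * m^2 / (A * s^2)
A·m² does NOT reduce to kg * m^2 / (A * s^2); a valid unit for magnetic flux would be e.g. Wb.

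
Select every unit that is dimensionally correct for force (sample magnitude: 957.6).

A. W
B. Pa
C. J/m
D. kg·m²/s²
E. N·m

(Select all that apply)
C

force has SI base units: kg * m / s^2

Checking each option against kg * m / s^2:
  A. W: ✗ does not match
  B. Pa: ✗ does not match
  C. J/m: ✓ matches
  D. kg·m²/s²: ✗ does not match
  E. N·m: ✗ does not match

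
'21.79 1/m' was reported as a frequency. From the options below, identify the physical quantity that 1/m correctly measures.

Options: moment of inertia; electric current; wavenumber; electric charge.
wavenumber

frequency should have units dimensionally equivalent to 1 / s (e.g. Hz).
The given unit '1/m' reduces to 1 / m. Of the listed options, that is the dimensionality of wavenumber.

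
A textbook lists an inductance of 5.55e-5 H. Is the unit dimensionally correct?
Yes

inductance has SI base units: kg * m^2 / (A^2 * s^2)
H reduces to the same SI base units, so it is a valid unit for inductance.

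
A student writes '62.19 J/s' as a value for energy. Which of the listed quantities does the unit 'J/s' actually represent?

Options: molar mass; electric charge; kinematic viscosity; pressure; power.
power

energy should have units dimensionally equivalent to kg * m^2 / s^2 (e.g. J).
The given unit 'J/s' reduces to kg * m^2 / s^3. Of the listed options, that is the dimensionality of power.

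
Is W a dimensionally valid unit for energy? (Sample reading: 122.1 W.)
No

energy has SI base units: kg * m^2 / s^2
W does NOT reduce to kg * m^2 / s^2; a valid unit for energy would be e.g. J.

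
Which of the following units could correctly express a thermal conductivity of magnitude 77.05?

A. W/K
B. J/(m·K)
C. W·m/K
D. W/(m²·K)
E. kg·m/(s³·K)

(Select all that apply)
E

thermal conductivity has SI base units: kg * m / (s^3 * K)

Checking each option against kg * m / (s^3 * K):
  A. W/K: ✗ does not match
  B. J/(m·K): ✗ does not match
  C. W·m/K: ✗ does not match
  D. W/(m²·K): ✗ does not match
  E. kg·m/(s³·K): ✓ matches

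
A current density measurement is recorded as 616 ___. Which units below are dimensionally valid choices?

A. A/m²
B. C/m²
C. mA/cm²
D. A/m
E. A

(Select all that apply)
A, C

current density has SI base units: A / m^2

Checking each option against A / m^2:
  A. A/m²: ✓ matches
  B. C/m²: ✗ does not match
  C. mA/cm²: ✓ matches
  D. A/m: ✗ does not match
  E. A: ✗ does not match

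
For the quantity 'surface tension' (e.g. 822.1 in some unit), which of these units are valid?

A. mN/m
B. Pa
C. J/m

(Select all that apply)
A

surface tension has SI base units: kg / s^2

Checking each option against kg / s^2:
  A. mN/m: ✓ matches
  B. Pa: ✗ does not match
  C. J/m: ✗ does not match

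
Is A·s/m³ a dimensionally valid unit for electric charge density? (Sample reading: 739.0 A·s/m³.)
Yes

electric charge density has SI base units: A * s / m^3
A·s/m³ reduces to the same SI base units, so it is a valid unit for electric charge density.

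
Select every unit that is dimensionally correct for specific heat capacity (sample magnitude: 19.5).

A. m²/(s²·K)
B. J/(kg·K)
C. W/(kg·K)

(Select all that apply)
A, B

specific heat capacity has SI base units: m^2 / (s^2 * K)

Checking each option against m^2 / (s^2 * K):
  A. m²/(s²·K): ✓ matches
  B. J/(kg·K): ✓ matches
  C. W/(kg·K): ✗ does not match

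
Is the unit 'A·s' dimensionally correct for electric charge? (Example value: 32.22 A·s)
Yes

electric charge has SI base units: A * s
A·s reduces to the same SI base units, so it is a valid unit for electric charge.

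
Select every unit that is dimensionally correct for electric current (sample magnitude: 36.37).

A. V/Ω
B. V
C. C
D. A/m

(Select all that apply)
A

electric current has SI base units: A

Checking each option against A:
  A. V/Ω: ✓ matches
  B. V: ✗ does not match
  C. C: ✗ does not match
  D. A/m: ✗ does not match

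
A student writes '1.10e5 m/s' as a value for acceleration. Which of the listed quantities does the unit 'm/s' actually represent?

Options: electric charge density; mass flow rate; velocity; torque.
velocity

acceleration should have units dimensionally equivalent to m / s^2 (e.g. m/s²).
The given unit 'm/s' reduces to m / s. Of the listed options, that is the dimensionality of velocity.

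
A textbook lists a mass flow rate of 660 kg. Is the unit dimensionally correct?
No

mass flow rate has SI base units: kg / s
kg does NOT reduce to kg / s; a valid unit for mass flow rate would be e.g. kg/s.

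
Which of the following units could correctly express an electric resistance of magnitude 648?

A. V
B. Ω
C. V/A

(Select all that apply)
B, C

electric resistance has SI base units: kg * m^2 / (A^2 * s^3)

Checking each option against kg * m^2 / (A^2 * s^3):
  A. V: ✗ does not match
  B. Ω: ✓ matches
  C. V/A: ✓ matches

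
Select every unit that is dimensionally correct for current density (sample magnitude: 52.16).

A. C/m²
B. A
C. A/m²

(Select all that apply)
C

current density has SI base units: A / m^2

Checking each option against A / m^2:
  A. C/m²: ✗ does not match
  B. A: ✗ does not match
  C. A/m²: ✓ matches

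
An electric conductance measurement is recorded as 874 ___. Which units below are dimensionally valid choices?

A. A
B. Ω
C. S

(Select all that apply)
C

electric conductance has SI base units: A^2 * s^3 / (kg * m^2)

Checking each option against A^2 * s^3 / (kg * m^2):
  A. A: ✗ does not match
  B. Ω: ✗ does not match
  C. S: ✓ matches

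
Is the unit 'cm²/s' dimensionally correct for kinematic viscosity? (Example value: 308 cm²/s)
Yes

kinematic viscosity has SI base units: m^2 / s
cm²/s reduces to the same SI base units, so it is a valid unit for kinematic viscosity.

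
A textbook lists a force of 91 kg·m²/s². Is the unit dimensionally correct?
No

force has SI base units: kg * m / s^2
kg·m²/s² does NOT reduce to kg * m / s^2; a valid unit for force would be e.g. N.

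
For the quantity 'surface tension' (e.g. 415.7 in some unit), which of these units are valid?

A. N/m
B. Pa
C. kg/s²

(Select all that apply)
A, C

surface tension has SI base units: kg / s^2

Checking each option against kg / s^2:
  A. N/m: ✓ matches
  B. Pa: ✗ does not match
  C. kg/s²: ✓ matches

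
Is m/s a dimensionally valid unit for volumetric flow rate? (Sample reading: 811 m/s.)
No

volumetric flow rate has SI base units: m^3 / s
m/s does NOT reduce to m^3 / s; a valid unit for volumetric flow rate would be e.g. m³/s.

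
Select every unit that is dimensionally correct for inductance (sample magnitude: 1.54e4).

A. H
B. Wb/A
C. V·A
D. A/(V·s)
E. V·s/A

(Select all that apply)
A, B, E

inductance has SI base units: kg * m^2 / (A^2 * s^2)

Checking each option against kg * m^2 / (A^2 * s^2):
  A. H: ✓ matches
  B. Wb/A: ✓ matches
  C. V·A: ✗ does not match
  D. A/(V·s): ✗ does not match
  E. V·s/A: ✓ matches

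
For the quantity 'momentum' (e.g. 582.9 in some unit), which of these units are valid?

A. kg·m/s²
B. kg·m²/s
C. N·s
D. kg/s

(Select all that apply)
C

momentum has SI base units: kg * m / s

Checking each option against kg * m / s:
  A. kg·m/s²: ✗ does not match
  B. kg·m²/s: ✗ does not match
  C. N·s: ✓ matches
  D. kg/s: ✗ does not match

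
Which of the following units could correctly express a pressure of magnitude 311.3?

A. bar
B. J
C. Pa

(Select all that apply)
A, C

pressure has SI base units: kg / (m * s^2)

Checking each option against kg / (m * s^2):
  A. bar: ✓ matches
  B. J: ✗ does not match
  C. Pa: ✓ matches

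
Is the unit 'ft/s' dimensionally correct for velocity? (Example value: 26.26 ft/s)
Yes

velocity has SI base units: m / s
ft/s reduces to the same SI base units, so it is a valid unit for velocity.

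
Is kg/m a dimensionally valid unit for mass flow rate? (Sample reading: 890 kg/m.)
No

mass flow rate has SI base units: kg / s
kg/m does NOT reduce to kg / s; a valid unit for mass flow rate would be e.g. kg/s.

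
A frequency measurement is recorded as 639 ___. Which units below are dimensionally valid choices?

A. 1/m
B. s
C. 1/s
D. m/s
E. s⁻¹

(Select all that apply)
C, E

frequency has SI base units: 1 / s

Checking each option against 1 / s:
  A. 1/m: ✗ does not match
  B. s: ✗ does not match
  C. 1/s: ✓ matches
  D. m/s: ✗ does not match
  E. s⁻¹: ✓ matches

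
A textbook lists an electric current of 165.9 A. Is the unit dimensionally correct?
Yes

electric current has SI base units: A
A reduces to the same SI base units, so it is a valid unit for electric current.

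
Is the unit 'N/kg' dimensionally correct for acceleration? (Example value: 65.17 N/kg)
Yes

acceleration has SI base units: m / s^2
N/kg reduces to the same SI base units, so it is a valid unit for acceleration.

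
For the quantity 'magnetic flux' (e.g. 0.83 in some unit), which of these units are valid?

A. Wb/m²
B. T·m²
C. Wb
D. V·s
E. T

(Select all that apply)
B, C, D

magnetic flux has SI base units: kg * m^2 / (A * s^2)

Checking each option against kg * m^2 / (A * s^2):
  A. Wb/m²: ✗ does not match
  B. T·m²: ✓ matches
  C. Wb: ✓ matches
  D. V·s: ✓ matches
  E. T: ✗ does not match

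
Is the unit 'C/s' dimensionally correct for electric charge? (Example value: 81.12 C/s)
No

electric charge has SI base units: A * s
C/s does NOT reduce to A * s; a valid unit for electric charge would be e.g. C.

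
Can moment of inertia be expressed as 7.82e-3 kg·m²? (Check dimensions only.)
Yes

moment of inertia has SI base units: kg * m^2
kg·m² reduces to the same SI base units, so it is a valid unit for moment of inertia.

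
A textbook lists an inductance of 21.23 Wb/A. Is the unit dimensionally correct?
Yes

inductance has SI base units: kg * m^2 / (A^2 * s^2)
Wb/A reduces to the same SI base units, so it is a valid unit for inductance.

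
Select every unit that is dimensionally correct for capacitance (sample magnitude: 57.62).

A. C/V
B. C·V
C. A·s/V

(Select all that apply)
A, C

capacitance has SI base units: A^2 * s^4 / (kg * m^2)

Checking each option against A^2 * s^4 / (kg * m^2):
  A. C/V: ✓ matches
  B. C·V: ✗ does not match
  C. A·s/V: ✓ matches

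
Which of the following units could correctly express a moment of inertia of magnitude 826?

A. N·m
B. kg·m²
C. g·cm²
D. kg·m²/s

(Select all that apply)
B, C

moment of inertia has SI base units: kg * m^2

Checking each option against kg * m^2:
  A. N·m: ✗ does not match
  B. kg·m²: ✓ matches
  C. g·cm²: ✓ matches
  D. kg·m²/s: ✗ does not match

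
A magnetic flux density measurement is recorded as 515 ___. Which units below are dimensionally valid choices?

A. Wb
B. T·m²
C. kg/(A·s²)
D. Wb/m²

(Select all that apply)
C, D

magnetic flux density has SI base units: kg / (A * s^2)

Checking each option against kg / (A * s^2):
  A. Wb: ✗ does not match
  B. T·m²: ✗ does not match
  C. kg/(A·s²): ✓ matches
  D. Wb/m²: ✓ matches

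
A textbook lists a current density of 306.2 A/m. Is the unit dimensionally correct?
No

current density has SI base units: A / m^2
A/m does NOT reduce to A / m^2; a valid unit for current density would be e.g. A/m².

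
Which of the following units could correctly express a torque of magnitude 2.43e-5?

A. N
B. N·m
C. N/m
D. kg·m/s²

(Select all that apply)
B

torque has SI base units: kg * m^2 / s^2

Checking each option against kg * m^2 / s^2:
  A. N: ✗ does not match
  B. N·m: ✓ matches
  C. N/m: ✗ does not match
  D. kg·m/s²: ✗ does not match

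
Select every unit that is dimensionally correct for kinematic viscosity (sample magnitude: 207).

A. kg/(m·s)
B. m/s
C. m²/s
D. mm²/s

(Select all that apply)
C, D

kinematic viscosity has SI base units: m^2 / s

Checking each option against m^2 / s:
  A. kg/(m·s): ✗ does not match
  B. m/s: ✗ does not match
  C. m²/s: ✓ matches
  D. mm²/s: ✓ matches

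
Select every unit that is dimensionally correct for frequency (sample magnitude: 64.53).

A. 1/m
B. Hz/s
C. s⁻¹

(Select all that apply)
C

frequency has SI base units: 1 / s

Checking each option against 1 / s:
  A. 1/m: ✗ does not match
  B. Hz/s: ✗ does not match
  C. s⁻¹: ✓ matches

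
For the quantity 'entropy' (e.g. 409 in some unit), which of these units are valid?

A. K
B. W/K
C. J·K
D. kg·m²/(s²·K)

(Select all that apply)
D

entropy has SI base units: kg * m^2 / (s^2 * K)

Checking each option against kg * m^2 / (s^2 * K):
  A. K: ✗ does not match
  B. W/K: ✗ does not match
  C. J·K: ✗ does not match
  D. kg·m²/(s²·K): ✓ matches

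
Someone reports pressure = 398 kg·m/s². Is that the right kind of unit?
No

pressure has SI base units: kg / (m * s^2)
kg·m/s² does NOT reduce to kg / (m * s^2); a valid unit for pressure would be e.g. Pa.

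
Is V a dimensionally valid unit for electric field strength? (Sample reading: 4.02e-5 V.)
No

electric field strength has SI base units: kg * m / (A * s^3)
V does NOT reduce to kg * m / (A * s^3); a valid unit for electric field strength would be e.g. V/m.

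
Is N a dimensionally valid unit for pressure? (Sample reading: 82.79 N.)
No

pressure has SI base units: kg / (m * s^2)
N does NOT reduce to kg / (m * s^2); a valid unit for pressure would be e.g. Pa.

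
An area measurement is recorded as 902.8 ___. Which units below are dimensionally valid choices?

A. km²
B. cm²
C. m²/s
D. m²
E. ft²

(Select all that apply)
A, B, D, E

area has SI base units: m^2

Checking each option against m^2:
  A. km²: ✓ matches
  B. cm²: ✓ matches
  C. m²/s: ✗ does not match
  D. m²: ✓ matches
  E. ft²: ✓ matches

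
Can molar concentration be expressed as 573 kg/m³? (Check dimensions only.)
No

molar concentration has SI base units: mol / m^3
kg/m³ does NOT reduce to mol / m^3; a valid unit for molar concentration would be e.g. mol/m³.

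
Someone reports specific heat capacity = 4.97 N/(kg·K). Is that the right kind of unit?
No

specific heat capacity has SI base units: m^2 / (s^2 * K)
N/(kg·K) does NOT reduce to m^2 / (s^2 * K); a valid unit for specific heat capacity would be e.g. J/(kg·K).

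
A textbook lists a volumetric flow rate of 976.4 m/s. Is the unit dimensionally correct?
No

volumetric flow rate has SI base units: m^3 / s
m/s does NOT reduce to m^3 / s; a valid unit for volumetric flow rate would be e.g. m³/s.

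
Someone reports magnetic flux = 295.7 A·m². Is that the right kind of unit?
No

magnetic flux has SI base units: kg * m^2 / (A * s^2)
A·m² does NOT reduce to kg * m^2 / (A * s^2); a valid unit for magnetic flux would be e.g. Wb.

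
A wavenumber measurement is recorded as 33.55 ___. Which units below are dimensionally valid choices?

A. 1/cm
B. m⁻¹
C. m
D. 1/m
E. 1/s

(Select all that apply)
A, B, D

wavenumber has SI base units: 1 / m

Checking each option against 1 / m:
  A. 1/cm: ✓ matches
  B. m⁻¹: ✓ matches
  C. m: ✗ does not match
  D. 1/m: ✓ matches
  E. 1/s: ✗ does not match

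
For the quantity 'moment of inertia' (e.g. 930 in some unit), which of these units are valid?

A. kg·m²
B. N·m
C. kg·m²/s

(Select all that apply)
A

moment of inertia has SI base units: kg * m^2

Checking each option against kg * m^2:
  A. kg·m²: ✓ matches
  B. N·m: ✗ does not match
  C. kg·m²/s: ✗ does not match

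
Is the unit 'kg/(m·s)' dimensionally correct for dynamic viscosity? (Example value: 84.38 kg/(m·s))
Yes

dynamic viscosity has SI base units: kg / (m * s)
kg/(m·s) reduces to the same SI base units, so it is a valid unit for dynamic viscosity.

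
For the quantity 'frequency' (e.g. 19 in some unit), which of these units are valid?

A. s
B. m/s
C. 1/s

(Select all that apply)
C

frequency has SI base units: 1 / s

Checking each option against 1 / s:
  A. s: ✗ does not match
  B. m/s: ✗ does not match
  C. 1/s: ✓ matches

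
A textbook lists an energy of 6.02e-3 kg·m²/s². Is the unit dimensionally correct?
Yes

energy has SI base units: kg * m^2 / s^2
kg·m²/s² reduces to the same SI base units, so it is a valid unit for energy.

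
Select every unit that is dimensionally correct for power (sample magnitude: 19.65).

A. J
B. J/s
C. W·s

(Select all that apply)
B

power has SI base units: kg * m^2 / s^3

Checking each option against kg * m^2 / s^3:
  A. J: ✗ does not match
  B. J/s: ✓ matches
  C. W·s: ✗ does not match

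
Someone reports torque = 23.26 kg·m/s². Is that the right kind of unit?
No

torque has SI base units: kg * m^2 / s^2
kg·m/s² does NOT reduce to kg * m^2 / s^2; a valid unit for torque would be e.g. N·m.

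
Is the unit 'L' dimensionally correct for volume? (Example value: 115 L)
Yes

volume has SI base units: m^3
L reduces to the same SI base units, so it is a valid unit for volume.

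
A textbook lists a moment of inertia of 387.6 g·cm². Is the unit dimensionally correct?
Yes

moment of inertia has SI base units: kg * m^2
g·cm² reduces to the same SI base units, so it is a valid unit for moment of inertia.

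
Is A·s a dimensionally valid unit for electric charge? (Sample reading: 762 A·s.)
Yes

electric charge has SI base units: A * s
A·s reduces to the same SI base units, so it is a valid unit for electric charge.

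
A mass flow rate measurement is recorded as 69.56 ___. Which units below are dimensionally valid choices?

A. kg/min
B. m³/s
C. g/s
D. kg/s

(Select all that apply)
A, C, D

mass flow rate has SI base units: kg / s

Checking each option against kg / s:
  A. kg/min: ✓ matches
  B. m³/s: ✗ does not match
  C. g/s: ✓ matches
  D. kg/s: ✓ matches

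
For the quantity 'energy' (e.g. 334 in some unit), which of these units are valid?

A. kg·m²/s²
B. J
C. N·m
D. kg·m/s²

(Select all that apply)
A, B, C

energy has SI base units: kg * m^2 / s^2

Checking each option against kg * m^2 / s^2:
  A. kg·m²/s²: ✓ matches
  B. J: ✓ matches
  C. N·m: ✓ matches
  D. kg·m/s²: ✗ does not match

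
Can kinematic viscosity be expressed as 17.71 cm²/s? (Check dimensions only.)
Yes

kinematic viscosity has SI base units: m^2 / s
cm²/s reduces to the same SI base units, so it is a valid unit for kinematic viscosity.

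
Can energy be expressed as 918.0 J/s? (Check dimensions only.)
No

energy has SI base units: kg * m^2 / s^2
J/s does NOT reduce to kg * m^2 / s^2; a valid unit for energy would be e.g. J.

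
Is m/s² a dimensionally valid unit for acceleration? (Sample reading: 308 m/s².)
Yes

acceleration has SI base units: m / s^2
m/s² reduces to the same SI base units, so it is a valid unit for acceleration.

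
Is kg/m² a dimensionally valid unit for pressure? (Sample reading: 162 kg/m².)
No

pressure has SI base units: kg / (m * s^2)
kg/m² does NOT reduce to kg / (m * s^2); a valid unit for pressure would be e.g. Pa.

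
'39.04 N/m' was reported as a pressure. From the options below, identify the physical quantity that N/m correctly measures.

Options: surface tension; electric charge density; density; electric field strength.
surface tension

pressure should have units dimensionally equivalent to kg / (m * s^2) (e.g. Pa).
The given unit 'N/m' reduces to kg / s^2. Of the listed options, that is the dimensionality of surface tension.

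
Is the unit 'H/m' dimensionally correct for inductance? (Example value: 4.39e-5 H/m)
No

inductance has SI base units: kg * m^2 / (A^2 * s^2)
H/m does NOT reduce to kg * m^2 / (A^2 * s^2); a valid unit for inductance would be e.g. H.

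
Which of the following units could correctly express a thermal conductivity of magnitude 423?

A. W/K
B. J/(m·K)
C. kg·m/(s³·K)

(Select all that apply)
C

thermal conductivity has SI base units: kg * m / (s^3 * K)

Checking each option against kg * m / (s^3 * K):
  A. W/K: ✗ does not match
  B. J/(m·K): ✗ does not match
  C. kg·m/(s³·K): ✓ matches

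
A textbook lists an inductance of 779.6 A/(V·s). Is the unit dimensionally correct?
No

inductance has SI base units: kg * m^2 / (A^2 * s^2)
A/(V·s) does NOT reduce to kg * m^2 / (A^2 * s^2); a valid unit for inductance would be e.g. H.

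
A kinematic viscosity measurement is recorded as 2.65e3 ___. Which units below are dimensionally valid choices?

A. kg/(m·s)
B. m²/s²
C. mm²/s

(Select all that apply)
C

kinematic viscosity has SI base units: m^2 / s

Checking each option against m^2 / s:
  A. kg/(m·s): ✗ does not match
  B. m²/s²: ✗ does not match
  C. mm²/s: ✓ matches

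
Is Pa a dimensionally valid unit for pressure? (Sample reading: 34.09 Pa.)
Yes

pressure has SI base units: kg / (m * s^2)
Pa reduces to the same SI base units, so it is a valid unit for pressure.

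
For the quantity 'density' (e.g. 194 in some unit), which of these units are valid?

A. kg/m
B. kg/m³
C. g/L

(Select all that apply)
B, C

density has SI base units: kg / m^3

Checking each option against kg / m^3:
  A. kg/m: ✗ does not match
  B. kg/m³: ✓ matches
  C. g/L: ✓ matches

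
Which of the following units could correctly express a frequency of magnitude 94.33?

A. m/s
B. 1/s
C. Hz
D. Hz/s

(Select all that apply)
B, C

frequency has SI base units: 1 / s

Checking each option against 1 / s:
  A. m/s: ✗ does not match
  B. 1/s: ✓ matches
  C. Hz: ✓ matches
  D. Hz/s: ✗ does not match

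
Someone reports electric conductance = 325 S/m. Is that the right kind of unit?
No

electric conductance has SI base units: A^2 * s^3 / (kg * m^2)
S/m does NOT reduce to A^2 * s^3 / (kg * m^2); a valid unit for electric conductance would be e.g. S.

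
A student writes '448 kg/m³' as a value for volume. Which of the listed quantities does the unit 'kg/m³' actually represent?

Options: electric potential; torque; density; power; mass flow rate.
density

volume should have units dimensionally equivalent to m^3 (e.g. m³).
The given unit 'kg/m³' reduces to kg / m^3. Of the listed options, that is the dimensionality of density.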